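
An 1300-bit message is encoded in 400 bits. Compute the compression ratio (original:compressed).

Compression ratio = Original / Compressed
= 1300 / 400 = 3.25:1


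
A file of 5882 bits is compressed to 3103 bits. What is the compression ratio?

Compression ratio = Original / Compressed
= 5882 / 3103 = 1.90:1


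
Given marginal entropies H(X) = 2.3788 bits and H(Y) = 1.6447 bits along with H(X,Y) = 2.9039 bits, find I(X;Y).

I(X;Y) = H(X) + H(Y) - H(X,Y)
I(X;Y) = 2.3788 + 1.6447 - 2.9039 = 1.1196 bits


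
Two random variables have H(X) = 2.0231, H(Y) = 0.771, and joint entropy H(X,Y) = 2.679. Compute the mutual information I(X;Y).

I(X;Y) = H(X) + H(Y) - H(X,Y)
I(X;Y) = 2.0231 + 0.771 - 2.679 = 0.1151 bits


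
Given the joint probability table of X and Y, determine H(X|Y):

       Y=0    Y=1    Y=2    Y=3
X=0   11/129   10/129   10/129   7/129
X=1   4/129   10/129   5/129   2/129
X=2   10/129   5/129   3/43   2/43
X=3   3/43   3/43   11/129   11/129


H(X|Y) = Σ_y p(y) H(X|Y=y)
  p(Y=0) = 34/129, H(X|Y=0) = 1.9168
  p(Y=1) = 34/129, H(X|Y=1) = 1.9528
  p(Y=2) = 35/129, H(X|Y=2) = 1.9461
  p(Y=3) = 26/129, H(X|Y=3) = 1.8076
H(X|Y) = 0.2636×1.9168 + 0.2636×1.9528 + 0.2713×1.9461 + 0.2016×1.8076 = 1.9122 bits


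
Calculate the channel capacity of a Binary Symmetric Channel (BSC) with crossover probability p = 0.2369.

For BSC with error probability p:
C = 1 - H(p) where H(p) is binary entropy
H(0.2369) = -0.2369 × log₂(0.2369) - 0.7631 × log₂(0.7631)
H(p) = 0.7898
C = 1 - 0.7898 = 0.2102 bits/use


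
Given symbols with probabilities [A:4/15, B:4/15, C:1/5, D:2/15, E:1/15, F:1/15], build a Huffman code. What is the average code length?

Huffman tree construction:
Combine smallest probabilities repeatedly
Resulting codes:
  A: 01 (length 2)
  B: 10 (length 2)
  C: 00 (length 2)
  D: 110 (length 3)
  E: 1110 (length 4)
  F: 1111 (length 4)
Average length = Σ p(s) × length(s) = 2.4000 bits


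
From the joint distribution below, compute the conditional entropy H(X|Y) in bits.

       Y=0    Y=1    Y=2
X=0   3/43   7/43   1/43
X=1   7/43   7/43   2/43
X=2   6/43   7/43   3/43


H(X|Y) = Σ_y p(y) H(X|Y=y)
  p(Y=0) = 16/43, H(X|Y=0) = 1.5052
  p(Y=1) = 21/43, H(X|Y=1) = 1.5850
  p(Y=2) = 6/43, H(X|Y=2) = 1.4591
H(X|Y) = 0.3721×1.5052 + 0.4884×1.5850 + 0.1395×1.4591 = 1.5377 bits


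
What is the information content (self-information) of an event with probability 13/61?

Information content I(x) = -log₂(p(x))
I = -log₂(13/61) = -log₂(0.2131)
I = 2.2303 bits


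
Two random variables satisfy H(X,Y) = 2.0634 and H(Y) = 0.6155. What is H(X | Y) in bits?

Chain rule: H(X,Y) = H(X|Y) + H(Y)
H(X|Y) = H(X,Y) - H(Y) = 2.0634 - 0.6155 = 1.4479 bits


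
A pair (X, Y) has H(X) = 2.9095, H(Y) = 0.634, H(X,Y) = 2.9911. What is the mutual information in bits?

I(X;Y) = H(X) + H(Y) - H(X,Y)
I(X;Y) = 2.9095 + 0.634 - 2.9911 = 0.5524 bits


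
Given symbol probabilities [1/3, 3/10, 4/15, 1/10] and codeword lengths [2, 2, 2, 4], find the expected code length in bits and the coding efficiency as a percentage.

Average length L = Σ p_i × l_i = 2.2000 bits
Entropy H = 1.8901 bits
Efficiency η = H/L × 100% = 85.91%


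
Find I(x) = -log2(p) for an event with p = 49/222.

Information content I(x) = -log₂(p(x))
I = -log₂(49/222) = -log₂(0.2207)
I = 2.1797 bits


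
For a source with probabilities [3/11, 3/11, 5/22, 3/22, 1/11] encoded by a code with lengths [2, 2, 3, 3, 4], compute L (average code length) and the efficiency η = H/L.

Average length L = Σ p_i × l_i = 2.5455 bits
Entropy H = 2.2147 bits
Efficiency η = H/L × 100% = 87.01%


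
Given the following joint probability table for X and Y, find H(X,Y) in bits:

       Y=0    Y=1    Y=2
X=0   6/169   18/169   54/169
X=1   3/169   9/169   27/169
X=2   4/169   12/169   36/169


H(X,Y) = -Σ p(x,y) log₂ p(x,y)
  p(0,0)=6/169: -0.0355 × log₂(0.0355) = 0.1710
  p(0,1)=18/169: -0.1065 × log₂(0.1065) = 0.3441
  p(0,2)=54/169: -0.3195 × log₂(0.3195) = 0.5259
  p(1,0)=3/169: -0.0178 × log₂(0.0178) = 0.1032
  p(1,1)=9/169: -0.0533 × log₂(0.0533) = 0.2253
  p(1,2)=27/169: -0.1598 × log₂(0.1598) = 0.4227
  p(2,0)=4/169: -0.0237 × log₂(0.0237) = 0.1278
  p(2,1)=12/169: -0.0710 × log₂(0.0710) = 0.2710
  p(2,2)=36/169: -0.2130 × log₂(0.2130) = 0.4752
H(X,Y) = 2.6664 bits


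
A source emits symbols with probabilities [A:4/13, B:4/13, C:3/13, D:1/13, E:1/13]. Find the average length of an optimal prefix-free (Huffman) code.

Huffman tree construction:
Combine smallest probabilities repeatedly
Resulting codes:
  A: 10 (length 2)
  B: 11 (length 2)
  C: 01 (length 2)
  D: 000 (length 3)
  E: 001 (length 3)
Average length = Σ p(s) × length(s) = 2.1538 bits


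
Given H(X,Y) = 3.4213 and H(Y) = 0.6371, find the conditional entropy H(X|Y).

Chain rule: H(X,Y) = H(X|Y) + H(Y)
H(X|Y) = H(X,Y) - H(Y) = 3.4213 - 0.6371 = 2.7842 bits


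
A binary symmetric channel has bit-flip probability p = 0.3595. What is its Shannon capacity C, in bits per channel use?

For BSC with error probability p:
C = 1 - H(p) where H(p) is binary entropy
H(0.3595) = -0.3595 × log₂(0.3595) - 0.6405 × log₂(0.6405)
H(p) = 0.9423
C = 1 - 0.9423 = 0.0577 bits/use


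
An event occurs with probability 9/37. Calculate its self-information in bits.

Information content I(x) = -log₂(p(x))
I = -log₂(9/37) = -log₂(0.2432)
I = 2.0395 bits


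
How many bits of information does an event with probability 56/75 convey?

Information content I(x) = -log₂(p(x))
I = -log₂(56/75) = -log₂(0.7467)
I = 0.4215 bits


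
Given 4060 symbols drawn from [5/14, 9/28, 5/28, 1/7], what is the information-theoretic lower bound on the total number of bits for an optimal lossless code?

Entropy H = 1.9017 bits/symbol
Minimum bits = H × n = 1.9017 × 4060
= 7720.92 bits


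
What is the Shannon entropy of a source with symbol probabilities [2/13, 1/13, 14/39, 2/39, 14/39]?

H(X) = -Σ p(x) log₂ p(x)
  -2/13 × log₂(2/13) = 0.4155
  -1/13 × log₂(1/13) = 0.2846
  -14/39 × log₂(14/39) = 0.5306
  -2/39 × log₂(2/39) = 0.2198
  -14/39 × log₂(14/39) = 0.5306
H(X) = 1.9810 bits


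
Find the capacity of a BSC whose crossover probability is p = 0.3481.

For BSC with error probability p:
C = 1 - H(p) where H(p) is binary entropy
H(0.3481) = -0.3481 × log₂(0.3481) - 0.6519 × log₂(0.6519)
H(p) = 0.9324
C = 1 - 0.9324 = 0.0676 bits/use


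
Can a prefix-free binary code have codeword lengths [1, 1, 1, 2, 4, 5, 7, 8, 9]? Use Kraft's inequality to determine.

Kraft inequality: Σ 2^(-l_i) ≤ 1 for prefix-free code
Calculating: 2^(-1) + 2^(-1) + 2^(-1) + 2^(-2) + 2^(-4) + 2^(-5) + 2^(-7) + 2^(-8) + 2^(-9)
= 0.5 + 0.5 + 0.5 + 0.25 + 0.0625 + 0.03125 + 0.0078125 + 0.00390625 + 0.001953125
= 1.8574
Since 1.8574 > 1, prefix-free code does not exist


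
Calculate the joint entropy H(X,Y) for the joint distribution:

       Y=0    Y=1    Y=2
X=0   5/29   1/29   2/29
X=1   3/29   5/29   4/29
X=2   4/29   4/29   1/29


H(X,Y) = -Σ p(x,y) log₂ p(x,y)
  p(0,0)=5/29: -0.1724 × log₂(0.1724) = 0.4373
  p(0,1)=1/29: -0.0345 × log₂(0.0345) = 0.1675
  p(0,2)=2/29: -0.0690 × log₂(0.0690) = 0.2661
  p(1,0)=3/29: -0.1034 × log₂(0.1034) = 0.3386
  p(1,1)=5/29: -0.1724 × log₂(0.1724) = 0.4373
  p(1,2)=4/29: -0.1379 × log₂(0.1379) = 0.3942
  p(2,0)=4/29: -0.1379 × log₂(0.1379) = 0.3942
  p(2,1)=4/29: -0.1379 × log₂(0.1379) = 0.3942
  p(2,2)=1/29: -0.0345 × log₂(0.0345) = 0.1675
H(X,Y) = 2.9968 bits


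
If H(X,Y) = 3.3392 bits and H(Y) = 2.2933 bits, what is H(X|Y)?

Chain rule: H(X,Y) = H(X|Y) + H(Y)
H(X|Y) = H(X,Y) - H(Y) = 3.3392 - 2.2933 = 1.0459 bits


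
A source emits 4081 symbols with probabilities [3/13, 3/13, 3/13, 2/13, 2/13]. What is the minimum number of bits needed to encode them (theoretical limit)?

Entropy H = 2.2955 bits/symbol
Minimum bits = H × n = 2.2955 × 4081
= 9367.80 bits


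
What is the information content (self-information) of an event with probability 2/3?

Information content I(x) = -log₂(p(x))
I = -log₂(2/3) = -log₂(0.6667)
I = 0.5850 bits


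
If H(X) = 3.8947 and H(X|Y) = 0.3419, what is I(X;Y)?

I(X;Y) = H(X) - H(X|Y)
I(X;Y) = 3.8947 - 0.3419 = 3.5528 bits


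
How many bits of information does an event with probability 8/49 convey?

Information content I(x) = -log₂(p(x))
I = -log₂(8/49) = -log₂(0.1633)
I = 2.6147 bits


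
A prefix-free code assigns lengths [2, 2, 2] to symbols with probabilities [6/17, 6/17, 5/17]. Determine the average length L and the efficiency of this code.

Average length L = Σ p_i × l_i = 2.0000 bits
Entropy H = 1.5799 bits
Efficiency η = H/L × 100% = 78.99%


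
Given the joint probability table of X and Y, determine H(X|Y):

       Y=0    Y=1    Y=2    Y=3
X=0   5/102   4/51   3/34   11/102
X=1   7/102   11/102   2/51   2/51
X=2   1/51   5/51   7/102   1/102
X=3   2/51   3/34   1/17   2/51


H(X|Y) = Σ_y p(y) H(X|Y=y)
  p(Y=0) = 3/17, H(X|Y=0) = 1.8776
  p(Y=1) = 19/51, H(X|Y=1) = 1.9900
  p(Y=2) = 13/51, H(X|Y=2) = 1.9431
  p(Y=3) = 10/51, H(X|Y=3) = 1.6192
H(X|Y) = 0.1765×1.8776 + 0.3725×1.9900 + 0.2549×1.9431 + 0.1961×1.6192 = 1.8855 bits


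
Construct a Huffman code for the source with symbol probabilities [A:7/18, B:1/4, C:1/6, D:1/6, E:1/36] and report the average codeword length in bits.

Huffman tree construction:
Combine smallest probabilities repeatedly
Resulting codes:
  A: 0 (length 1)
  B: 10 (length 2)
  C: 1111 (length 4)
  D: 110 (length 3)
  E: 1110 (length 4)
Average length = Σ p(s) × length(s) = 2.1667 bits


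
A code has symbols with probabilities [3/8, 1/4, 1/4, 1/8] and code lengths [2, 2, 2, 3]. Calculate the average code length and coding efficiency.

Average length L = Σ p_i × l_i = 2.1250 bits
Entropy H = 1.9056 bits
Efficiency η = H/L × 100% = 89.68%


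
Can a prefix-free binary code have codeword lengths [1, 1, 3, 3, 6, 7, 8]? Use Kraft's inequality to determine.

Kraft inequality: Σ 2^(-l_i) ≤ 1 for prefix-free code
Calculating: 2^(-1) + 2^(-1) + 2^(-3) + 2^(-3) + 2^(-6) + 2^(-7) + 2^(-8)
= 0.5 + 0.5 + 0.125 + 0.125 + 0.015625 + 0.0078125 + 0.00390625
= 1.2773
Since 1.2773 > 1, prefix-free code does not exist


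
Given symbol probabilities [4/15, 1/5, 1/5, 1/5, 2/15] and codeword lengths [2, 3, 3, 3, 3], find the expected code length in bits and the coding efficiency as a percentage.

Average length L = Σ p_i × l_i = 2.7333 bits
Entropy H = 2.2892 bits
Efficiency η = H/L × 100% = 83.75%


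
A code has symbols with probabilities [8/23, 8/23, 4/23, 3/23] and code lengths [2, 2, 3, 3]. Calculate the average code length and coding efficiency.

Average length L = Σ p_i × l_i = 2.3043 bits
Entropy H = 1.8820 bits
Efficiency η = H/L × 100% = 81.67%


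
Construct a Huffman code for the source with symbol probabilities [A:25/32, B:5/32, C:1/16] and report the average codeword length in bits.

Huffman tree construction:
Combine smallest probabilities repeatedly
Resulting codes:
  A: 1 (length 1)
  B: 01 (length 2)
  C: 00 (length 2)
Average length = Σ p(s) × length(s) = 1.2188 bits


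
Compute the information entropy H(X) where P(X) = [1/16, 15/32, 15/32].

H(X) = -Σ p(x) log₂ p(x)
  -1/16 × log₂(1/16) = 0.2500
  -15/32 × log₂(15/32) = 0.5124
  -15/32 × log₂(15/32) = 0.5124
H(X) = 1.2748 bits


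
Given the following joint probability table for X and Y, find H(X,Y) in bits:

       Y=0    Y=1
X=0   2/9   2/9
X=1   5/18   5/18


H(X,Y) = -Σ p(x,y) log₂ p(x,y)
  p(0,0)=2/9: -0.2222 × log₂(0.2222) = 0.4822
  p(0,1)=2/9: -0.2222 × log₂(0.2222) = 0.4822
  p(1,0)=5/18: -0.2778 × log₂(0.2778) = 0.5133
  p(1,1)=5/18: -0.2778 × log₂(0.2778) = 0.5133
H(X,Y) = 1.9911 bits


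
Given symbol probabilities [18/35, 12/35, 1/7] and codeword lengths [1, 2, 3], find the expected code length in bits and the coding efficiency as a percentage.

Average length L = Σ p_i × l_i = 1.6286 bits
Entropy H = 1.4239 bits
Efficiency η = H/L × 100% = 87.43%


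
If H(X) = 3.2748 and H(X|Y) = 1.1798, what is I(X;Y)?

I(X;Y) = H(X) - H(X|Y)
I(X;Y) = 3.2748 - 1.1798 = 2.095 bits


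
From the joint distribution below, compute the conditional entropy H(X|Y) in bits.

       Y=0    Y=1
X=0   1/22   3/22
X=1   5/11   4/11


H(X|Y) = Σ_y p(y) H(X|Y=y)
  p(Y=0) = 1/2, H(X|Y=0) = 0.4395
  p(Y=1) = 1/2, H(X|Y=1) = 0.8454
H(X|Y) = 0.5000×0.4395 + 0.5000×0.8454 = 0.6424 bits


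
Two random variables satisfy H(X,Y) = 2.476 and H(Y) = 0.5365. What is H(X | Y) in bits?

Chain rule: H(X,Y) = H(X|Y) + H(Y)
H(X|Y) = H(X,Y) - H(Y) = 2.476 - 0.5365 = 1.9395 bits


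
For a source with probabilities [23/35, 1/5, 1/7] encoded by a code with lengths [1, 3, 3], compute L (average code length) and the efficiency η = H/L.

Average length L = Σ p_i × l_i = 1.6857 bits
Entropy H = 1.2635 bits
Efficiency η = H/L × 100% = 74.95%


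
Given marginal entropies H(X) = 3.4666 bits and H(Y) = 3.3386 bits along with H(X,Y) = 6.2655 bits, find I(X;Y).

I(X;Y) = H(X) + H(Y) - H(X,Y)
I(X;Y) = 3.4666 + 3.3386 - 6.2655 = 0.5397 bits


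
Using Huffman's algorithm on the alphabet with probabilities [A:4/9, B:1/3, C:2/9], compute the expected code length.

Huffman tree construction:
Combine smallest probabilities repeatedly
Resulting codes:
  A: 0 (length 1)
  B: 11 (length 2)
  C: 10 (length 2)
Average length = Σ p(s) × length(s) = 1.5556 bits


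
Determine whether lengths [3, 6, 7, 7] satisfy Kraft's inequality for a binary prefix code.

Kraft inequality: Σ 2^(-l_i) ≤ 1 for prefix-free code
Calculating: 2^(-3) + 2^(-6) + 2^(-7) + 2^(-7)
= 0.125 + 0.015625 + 0.0078125 + 0.0078125
= 0.1562
Since 0.1562 ≤ 1, prefix-free code exists


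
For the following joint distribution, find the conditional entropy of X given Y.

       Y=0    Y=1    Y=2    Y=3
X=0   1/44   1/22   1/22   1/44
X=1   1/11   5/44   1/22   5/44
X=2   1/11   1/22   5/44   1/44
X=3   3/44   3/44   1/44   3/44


H(X|Y) = Σ_y p(y) H(X|Y=y)
  p(Y=0) = 3/11, H(X|Y=0) = 1.8554
  p(Y=1) = 3/11, H(X|Y=1) = 1.8879
  p(Y=2) = 5/22, H(X|Y=2) = 1.7610
  p(Y=3) = 5/22, H(X|Y=3) = 1.6855
H(X|Y) = 0.2727×1.8554 + 0.2727×1.8879 + 0.2273×1.7610 + 0.2273×1.6855 = 1.8042 bits


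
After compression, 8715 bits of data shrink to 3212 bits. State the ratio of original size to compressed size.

Compression ratio = Original / Compressed
= 8715 / 3212 = 2.71:1


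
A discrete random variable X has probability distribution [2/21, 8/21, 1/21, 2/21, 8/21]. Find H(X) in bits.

H(X) = -Σ p(x) log₂ p(x)
  -2/21 × log₂(2/21) = 0.3231
  -8/21 × log₂(8/21) = 0.5304
  -1/21 × log₂(1/21) = 0.2092
  -2/21 × log₂(2/21) = 0.3231
  -8/21 × log₂(8/21) = 0.5304
H(X) = 1.9161 bits


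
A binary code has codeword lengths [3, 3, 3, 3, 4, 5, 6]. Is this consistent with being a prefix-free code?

Kraft inequality: Σ 2^(-l_i) ≤ 1 for prefix-free code
Calculating: 2^(-3) + 2^(-3) + 2^(-3) + 2^(-3) + 2^(-4) + 2^(-5) + 2^(-6)
= 0.125 + 0.125 + 0.125 + 0.125 + 0.0625 + 0.03125 + 0.015625
= 0.6094
Since 0.6094 ≤ 1, prefix-free code exists


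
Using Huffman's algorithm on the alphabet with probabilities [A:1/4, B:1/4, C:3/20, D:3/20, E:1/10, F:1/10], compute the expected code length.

Huffman tree construction:
Combine smallest probabilities repeatedly
Resulting codes:
  A: 01 (length 2)
  B: 10 (length 2)
  C: 110 (length 3)
  D: 111 (length 3)
  E: 000 (length 3)
  F: 001 (length 3)
Average length = Σ p(s) × length(s) = 2.5000 bits


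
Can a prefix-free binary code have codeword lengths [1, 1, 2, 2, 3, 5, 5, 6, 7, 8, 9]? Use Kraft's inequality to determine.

Kraft inequality: Σ 2^(-l_i) ≤ 1 for prefix-free code
Calculating: 2^(-1) + 2^(-1) + 2^(-2) + 2^(-2) + 2^(-3) + 2^(-5) + 2^(-5) + 2^(-6) + 2^(-7) + 2^(-8) + 2^(-9)
= 0.5 + 0.5 + 0.25 + 0.25 + 0.125 + 0.03125 + 0.03125 + 0.015625 + 0.0078125 + 0.00390625 + 0.001953125
= 1.7168
Since 1.7168 > 1, prefix-free code does not exist


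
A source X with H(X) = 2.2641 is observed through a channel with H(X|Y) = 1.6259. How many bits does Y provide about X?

I(X;Y) = H(X) - H(X|Y)
I(X;Y) = 2.2641 - 1.6259 = 0.6382 bits


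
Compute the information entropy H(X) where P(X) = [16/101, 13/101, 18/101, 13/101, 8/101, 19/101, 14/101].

H(X) = -Σ p(x) log₂ p(x)
  -16/101 × log₂(16/101) = 0.4211
  -13/101 × log₂(13/101) = 0.3807
  -18/101 × log₂(18/101) = 0.4435
  -13/101 × log₂(13/101) = 0.3807
  -8/101 × log₂(8/101) = 0.2898
  -19/101 × log₂(19/101) = 0.4534
  -14/101 × log₂(14/101) = 0.3952
H(X) = 2.7643 bits


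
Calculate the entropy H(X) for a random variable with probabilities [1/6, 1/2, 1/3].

H(X) = -Σ p(x) log₂ p(x)
  -1/6 × log₂(1/6) = 0.4308
  -1/2 × log₂(1/2) = 0.5000
  -1/3 × log₂(1/3) = 0.5283
H(X) = 1.4591 bits


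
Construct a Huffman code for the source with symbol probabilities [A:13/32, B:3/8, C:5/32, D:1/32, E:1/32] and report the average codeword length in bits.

Huffman tree construction:
Combine smallest probabilities repeatedly
Resulting codes:
  A: 0 (length 1)
  B: 11 (length 2)
  C: 101 (length 3)
  D: 1000 (length 4)
  E: 1001 (length 4)
Average length = Σ p(s) × length(s) = 1.8750 bits


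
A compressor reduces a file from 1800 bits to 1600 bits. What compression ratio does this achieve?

Compression ratio = Original / Compressed
= 1800 / 1600 = 1.12:1


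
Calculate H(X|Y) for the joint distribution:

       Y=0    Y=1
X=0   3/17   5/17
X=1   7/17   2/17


H(X|Y) = Σ_y p(y) H(X|Y=y)
  p(Y=0) = 10/17, H(X|Y=0) = 0.8813
  p(Y=1) = 7/17, H(X|Y=1) = 0.8631
H(X|Y) = 0.5882×0.8813 + 0.4118×0.8631 = 0.8738 bits


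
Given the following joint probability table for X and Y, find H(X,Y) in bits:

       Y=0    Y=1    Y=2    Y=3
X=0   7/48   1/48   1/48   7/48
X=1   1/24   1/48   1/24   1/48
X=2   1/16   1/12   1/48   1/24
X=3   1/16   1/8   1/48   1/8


H(X,Y) = -Σ p(x,y) log₂ p(x,y)
  p(0,0)=7/48: -0.1458 × log₂(0.1458) = 0.4051
  p(0,1)=1/48: -0.0208 × log₂(0.0208) = 0.1164
  p(0,2)=1/48: -0.0208 × log₂(0.0208) = 0.1164
  p(0,3)=7/48: -0.1458 × log₂(0.1458) = 0.4051
  p(1,0)=1/24: -0.0417 × log₂(0.0417) = 0.1910
  p(1,1)=1/48: -0.0208 × log₂(0.0208) = 0.1164
  p(1,2)=1/24: -0.0417 × log₂(0.0417) = 0.1910
  p(1,3)=1/48: -0.0208 × log₂(0.0208) = 0.1164
  p(2,0)=1/16: -0.0625 × log₂(0.0625) = 0.2500
  p(2,1)=1/12: -0.0833 × log₂(0.0833) = 0.2987
  p(2,2)=1/48: -0.0208 × log₂(0.0208) = 0.1164
  p(2,3)=1/24: -0.0417 × log₂(0.0417) = 0.1910
  p(3,0)=1/16: -0.0625 × log₂(0.0625) = 0.2500
  p(3,1)=1/8: -0.1250 × log₂(0.1250) = 0.3750
  p(3,2)=1/48: -0.0208 × log₂(0.0208) = 0.1164
  p(3,3)=1/8: -0.1250 × log₂(0.1250) = 0.3750
H(X,Y) = 3.6301 bits


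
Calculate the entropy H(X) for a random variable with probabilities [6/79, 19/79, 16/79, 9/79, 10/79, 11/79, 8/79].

H(X) = -Σ p(x) log₂ p(x)
  -6/79 × log₂(6/79) = 0.2824
  -19/79 × log₂(19/79) = 0.4944
  -16/79 × log₂(16/79) = 0.4666
  -9/79 × log₂(9/79) = 0.3570
  -10/79 × log₂(10/79) = 0.3774
  -11/79 × log₂(11/79) = 0.3960
  -8/79 × log₂(8/79) = 0.3346
H(X) = 2.7086 bits


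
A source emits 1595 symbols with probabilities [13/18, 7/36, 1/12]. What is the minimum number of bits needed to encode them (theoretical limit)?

Entropy H = 1.0972 bits/symbol
Minimum bits = H × n = 1.0972 × 1595
= 1750.05 bits


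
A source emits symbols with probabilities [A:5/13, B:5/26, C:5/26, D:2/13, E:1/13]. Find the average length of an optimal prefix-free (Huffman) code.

Huffman tree construction:
Combine smallest probabilities repeatedly
Resulting codes:
  A: 11 (length 2)
  B: 00 (length 2)
  C: 01 (length 2)
  D: 101 (length 3)
  E: 100 (length 3)
Average length = Σ p(s) × length(s) = 2.2308 bits


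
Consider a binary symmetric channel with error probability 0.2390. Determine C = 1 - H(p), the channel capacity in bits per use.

For BSC with error probability p:
C = 1 - H(p) where H(p) is binary entropy
H(0.2390) = -0.2390 × log₂(0.2390) - 0.7610 × log₂(0.7610)
H(p) = 0.7934
C = 1 - 0.7934 = 0.2066 bits/use


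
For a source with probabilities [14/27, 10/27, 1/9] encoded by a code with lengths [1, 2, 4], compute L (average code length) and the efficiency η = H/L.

Average length L = Σ p_i × l_i = 1.7037 bits
Entropy H = 1.3743 bits
Efficiency η = H/L × 100% = 80.66%


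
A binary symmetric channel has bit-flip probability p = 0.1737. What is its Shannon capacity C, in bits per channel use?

For BSC with error probability p:
C = 1 - H(p) where H(p) is binary entropy
H(0.1737) = -0.1737 × log₂(0.1737) - 0.8263 × log₂(0.8263)
H(p) = 0.6661
C = 1 - 0.6661 = 0.3339 bits/use


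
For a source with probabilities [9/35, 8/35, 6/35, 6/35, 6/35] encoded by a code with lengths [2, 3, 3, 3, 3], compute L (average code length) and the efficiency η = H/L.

Average length L = Σ p_i × l_i = 2.7429 bits
Entropy H = 2.2990 bits
Efficiency η = H/L × 100% = 83.82%


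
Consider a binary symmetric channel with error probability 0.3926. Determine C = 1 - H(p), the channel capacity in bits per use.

For BSC with error probability p:
C = 1 - H(p) where H(p) is binary entropy
H(0.3926) = -0.3926 × log₂(0.3926) - 0.6074 × log₂(0.6074)
H(p) = 0.9665
C = 1 - 0.9665 = 0.0335 bits/use


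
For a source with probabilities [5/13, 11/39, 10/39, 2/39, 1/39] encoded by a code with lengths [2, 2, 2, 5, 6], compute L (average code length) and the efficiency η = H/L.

Average length L = Σ p_i × l_i = 2.2564 bits
Entropy H = 1.9040 bits
Efficiency η = H/L × 100% = 84.38%


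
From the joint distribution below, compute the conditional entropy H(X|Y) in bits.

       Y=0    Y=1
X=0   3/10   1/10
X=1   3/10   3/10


H(X|Y) = Σ_y p(y) H(X|Y=y)
  p(Y=0) = 3/5, H(X|Y=0) = 1.0000
  p(Y=1) = 2/5, H(X|Y=1) = 0.8113
H(X|Y) = 0.6000×1.0000 + 0.4000×0.8113 = 0.9245 bits


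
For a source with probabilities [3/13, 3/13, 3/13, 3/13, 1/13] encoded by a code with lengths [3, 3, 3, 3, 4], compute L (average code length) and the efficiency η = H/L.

Average length L = Σ p_i × l_i = 3.0769 bits
Entropy H = 2.2374 bits
Efficiency η = H/L × 100% = 72.72%


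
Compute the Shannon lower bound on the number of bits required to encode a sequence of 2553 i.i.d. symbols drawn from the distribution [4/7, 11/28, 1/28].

Entropy H = 1.1626 bits/symbol
Minimum bits = H × n = 1.1626 × 2553
= 2968.06 bits


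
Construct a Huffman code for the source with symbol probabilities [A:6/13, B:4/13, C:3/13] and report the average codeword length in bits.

Huffman tree construction:
Combine smallest probabilities repeatedly
Resulting codes:
  A: 0 (length 1)
  B: 11 (length 2)
  C: 10 (length 2)
Average length = Σ p(s) × length(s) = 1.5385 bits


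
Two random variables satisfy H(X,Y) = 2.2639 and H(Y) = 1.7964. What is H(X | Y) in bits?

Chain rule: H(X,Y) = H(X|Y) + H(Y)
H(X|Y) = H(X,Y) - H(Y) = 2.2639 - 1.7964 = 0.4675 bits


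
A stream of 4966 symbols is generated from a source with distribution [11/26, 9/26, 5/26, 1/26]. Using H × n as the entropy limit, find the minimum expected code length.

Entropy H = 1.6930 bits/symbol
Minimum bits = H × n = 1.6930 × 4966
= 8407.58 bits


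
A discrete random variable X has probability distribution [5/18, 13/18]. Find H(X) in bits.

H(X) = -Σ p(x) log₂ p(x)
  -5/18 × log₂(5/18) = 0.5133
  -13/18 × log₂(13/18) = 0.3391
H(X) = 0.8524 bits


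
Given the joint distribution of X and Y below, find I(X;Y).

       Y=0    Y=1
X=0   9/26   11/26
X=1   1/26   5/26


H(X) = 0.7793, H(Y) = 0.9612, H(X,Y) = 1.6930
I(X;Y) = H(X) + H(Y) - H(X,Y) = 0.0476 bits


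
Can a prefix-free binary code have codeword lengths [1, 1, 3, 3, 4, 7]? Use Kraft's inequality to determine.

Kraft inequality: Σ 2^(-l_i) ≤ 1 for prefix-free code
Calculating: 2^(-1) + 2^(-1) + 2^(-3) + 2^(-3) + 2^(-4) + 2^(-7)
= 0.5 + 0.5 + 0.125 + 0.125 + 0.0625 + 0.0078125
= 1.3203
Since 1.3203 > 1, prefix-free code does not exist


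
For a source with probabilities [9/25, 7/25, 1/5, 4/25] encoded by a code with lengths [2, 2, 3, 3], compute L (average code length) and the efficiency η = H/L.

Average length L = Σ p_i × l_i = 2.3600 bits
Entropy H = 1.9322 bits
Efficiency η = H/L × 100% = 81.87%


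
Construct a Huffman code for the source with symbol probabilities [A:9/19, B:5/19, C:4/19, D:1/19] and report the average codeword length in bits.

Huffman tree construction:
Combine smallest probabilities repeatedly
Resulting codes:
  A: 0 (length 1)
  B: 10 (length 2)
  C: 111 (length 3)
  D: 110 (length 3)
Average length = Σ p(s) × length(s) = 1.7895 bits


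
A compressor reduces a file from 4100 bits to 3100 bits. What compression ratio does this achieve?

Compression ratio = Original / Compressed
= 4100 / 3100 = 1.32:1


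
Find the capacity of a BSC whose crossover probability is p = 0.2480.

For BSC with error probability p:
C = 1 - H(p) where H(p) is binary entropy
H(0.2480) = -0.2480 × log₂(0.2480) - 0.7520 × log₂(0.7520)
H(p) = 0.8081
C = 1 - 0.8081 = 0.1919 bits/use


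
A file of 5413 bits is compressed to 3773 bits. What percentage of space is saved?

Space savings = (1 - Compressed/Original) × 100%
= (1 - 3773/5413) × 100%
= 30.30%


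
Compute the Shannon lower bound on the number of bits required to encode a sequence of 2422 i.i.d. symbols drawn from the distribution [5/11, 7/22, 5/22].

Entropy H = 1.5285 bits/symbol
Minimum bits = H × n = 1.5285 × 2422
= 3702.04 bits


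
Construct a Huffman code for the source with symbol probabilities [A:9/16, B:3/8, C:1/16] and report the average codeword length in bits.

Huffman tree construction:
Combine smallest probabilities repeatedly
Resulting codes:
  A: 1 (length 1)
  B: 01 (length 2)
  C: 00 (length 2)
Average length = Σ p(s) × length(s) = 1.4375 bits


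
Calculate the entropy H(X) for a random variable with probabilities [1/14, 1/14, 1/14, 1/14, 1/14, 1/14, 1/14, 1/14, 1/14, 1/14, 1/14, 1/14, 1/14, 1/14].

H(X) = -Σ p(x) log₂ p(x)
  -1/14 × log₂(1/14) = 0.2720
  -1/14 × log₂(1/14) = 0.2720
  -1/14 × log₂(1/14) = 0.2720
  -1/14 × log₂(1/14) = 0.2720
  -1/14 × log₂(1/14) = 0.2720
  -1/14 × log₂(1/14) = 0.2720
  -1/14 × log₂(1/14) = 0.2720
  -1/14 × log₂(1/14) = 0.2720
  -1/14 × log₂(1/14) = 0.2720
  -1/14 × log₂(1/14) = 0.2720
  -1/14 × log₂(1/14) = 0.2720
  -1/14 × log₂(1/14) = 0.2720
  -1/14 × log₂(1/14) = 0.2720
  -1/14 × log₂(1/14) = 0.2720
H(X) = 3.8074 bits


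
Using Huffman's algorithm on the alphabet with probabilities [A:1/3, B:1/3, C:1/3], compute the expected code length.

Huffman tree construction:
Combine smallest probabilities repeatedly
Resulting codes:
  A: 10 (length 2)
  B: 11 (length 2)
  C: 0 (length 1)
Average length = Σ p(s) × length(s) = 1.6667 bits


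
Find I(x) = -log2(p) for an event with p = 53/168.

Information content I(x) = -log₂(p(x))
I = -log₂(53/168) = -log₂(0.3155)
I = 1.6644 bits


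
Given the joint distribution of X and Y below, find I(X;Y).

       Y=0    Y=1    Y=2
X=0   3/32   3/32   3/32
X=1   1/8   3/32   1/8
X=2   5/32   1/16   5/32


H(X) = 1.5749, H(Y) = 1.5613, H(X,Y) = 3.1175
I(X;Y) = H(X) + H(Y) - H(X,Y) = 0.0187 bits


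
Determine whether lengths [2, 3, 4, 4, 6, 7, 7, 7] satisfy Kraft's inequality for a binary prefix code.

Kraft inequality: Σ 2^(-l_i) ≤ 1 for prefix-free code
Calculating: 2^(-2) + 2^(-3) + 2^(-4) + 2^(-4) + 2^(-6) + 2^(-7) + 2^(-7) + 2^(-7)
= 0.25 + 0.125 + 0.0625 + 0.0625 + 0.015625 + 0.0078125 + 0.0078125 + 0.0078125
= 0.5391
Since 0.5391 ≤ 1, prefix-free code exists


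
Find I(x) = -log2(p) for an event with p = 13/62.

Information content I(x) = -log₂(p(x))
I = -log₂(13/62) = -log₂(0.2097)
I = 2.2538 bits


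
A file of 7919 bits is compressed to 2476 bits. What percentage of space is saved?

Space savings = (1 - Compressed/Original) × 100%
= (1 - 2476/7919) × 100%
= 68.73%


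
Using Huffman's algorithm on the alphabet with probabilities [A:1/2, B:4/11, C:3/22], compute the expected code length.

Huffman tree construction:
Combine smallest probabilities repeatedly
Resulting codes:
  A: 0 (length 1)
  B: 11 (length 2)
  C: 10 (length 2)
Average length = Σ p(s) × length(s) = 1.5000 bits


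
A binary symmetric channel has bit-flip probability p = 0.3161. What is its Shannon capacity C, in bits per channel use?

For BSC with error probability p:
C = 1 - H(p) where H(p) is binary entropy
H(0.3161) = -0.3161 × log₂(0.3161) - 0.6839 × log₂(0.6839)
H(p) = 0.9001
C = 1 - 0.9001 = 0.0999 bits/use


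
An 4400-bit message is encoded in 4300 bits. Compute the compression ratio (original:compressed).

Compression ratio = Original / Compressed
= 4400 / 4300 = 1.02:1


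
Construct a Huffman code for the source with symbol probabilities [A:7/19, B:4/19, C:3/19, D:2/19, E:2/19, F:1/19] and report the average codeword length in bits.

Huffman tree construction:
Combine smallest probabilities repeatedly
Resulting codes:
  A: 11 (length 2)
  B: 01 (length 2)
  C: 101 (length 3)
  D: 001 (length 3)
  E: 100 (length 3)
  F: 000 (length 3)
Average length = Σ p(s) × length(s) = 2.4211 bits


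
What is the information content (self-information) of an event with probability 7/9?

Information content I(x) = -log₂(p(x))
I = -log₂(7/9) = -log₂(0.7778)
I = 0.3626 bits


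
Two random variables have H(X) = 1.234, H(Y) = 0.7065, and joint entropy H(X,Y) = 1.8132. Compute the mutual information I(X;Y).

I(X;Y) = H(X) + H(Y) - H(X,Y)
I(X;Y) = 1.234 + 0.7065 - 1.8132 = 0.1273 bits


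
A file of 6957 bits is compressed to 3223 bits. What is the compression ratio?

Compression ratio = Original / Compressed
= 6957 / 3223 = 2.16:1


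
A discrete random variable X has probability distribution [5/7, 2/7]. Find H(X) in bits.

H(X) = -Σ p(x) log₂ p(x)
  -5/7 × log₂(5/7) = 0.3467
  -2/7 × log₂(2/7) = 0.5164
H(X) = 0.8631 bits


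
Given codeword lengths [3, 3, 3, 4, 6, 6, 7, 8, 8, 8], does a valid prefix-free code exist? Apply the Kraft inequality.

Kraft inequality: Σ 2^(-l_i) ≤ 1 for prefix-free code
Calculating: 2^(-3) + 2^(-3) + 2^(-3) + 2^(-4) + 2^(-6) + 2^(-6) + 2^(-7) + 2^(-8) + 2^(-8) + 2^(-8)
= 0.125 + 0.125 + 0.125 + 0.0625 + 0.015625 + 0.015625 + 0.0078125 + 0.00390625 + 0.00390625 + 0.00390625
= 0.4883
Since 0.4883 ≤ 1, prefix-free code exists


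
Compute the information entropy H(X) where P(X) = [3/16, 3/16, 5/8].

H(X) = -Σ p(x) log₂ p(x)
  -3/16 × log₂(3/16) = 0.4528
  -3/16 × log₂(3/16) = 0.4528
  -5/8 × log₂(5/8) = 0.4238
H(X) = 1.3294 bits


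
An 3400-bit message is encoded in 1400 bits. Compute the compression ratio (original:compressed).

Compression ratio = Original / Compressed
= 3400 / 1400 = 2.43:1


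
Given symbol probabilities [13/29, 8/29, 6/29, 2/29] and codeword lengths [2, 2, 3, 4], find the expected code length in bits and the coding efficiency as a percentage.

Average length L = Σ p_i × l_i = 2.3448 bits
Entropy H = 1.7678 bits
Efficiency η = H/L × 100% = 75.39%


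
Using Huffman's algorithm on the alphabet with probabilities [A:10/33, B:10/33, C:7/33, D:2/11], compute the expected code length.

Huffman tree construction:
Combine smallest probabilities repeatedly
Resulting codes:
  A: 10 (length 2)
  B: 11 (length 2)
  C: 01 (length 2)
  D: 00 (length 2)
Average length = Σ p(s) × length(s) = 2.0000 bits


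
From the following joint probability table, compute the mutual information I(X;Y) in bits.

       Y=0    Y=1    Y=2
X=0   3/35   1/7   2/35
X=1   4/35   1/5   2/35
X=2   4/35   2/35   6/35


H(X) = 1.5766, H(Y) = 1.5700, H(X,Y) = 3.0285
I(X;Y) = H(X) + H(Y) - H(X,Y) = 0.1180 bits


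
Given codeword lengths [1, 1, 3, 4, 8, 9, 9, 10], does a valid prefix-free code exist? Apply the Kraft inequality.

Kraft inequality: Σ 2^(-l_i) ≤ 1 for prefix-free code
Calculating: 2^(-1) + 2^(-1) + 2^(-3) + 2^(-4) + 2^(-8) + 2^(-9) + 2^(-9) + 2^(-10)
= 0.5 + 0.5 + 0.125 + 0.0625 + 0.00390625 + 0.001953125 + 0.001953125 + 0.0009765625
= 1.1963
Since 1.1963 > 1, prefix-free code does not exist


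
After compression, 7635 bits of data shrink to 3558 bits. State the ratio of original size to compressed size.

Compression ratio = Original / Compressed
= 7635 / 3558 = 2.15:1


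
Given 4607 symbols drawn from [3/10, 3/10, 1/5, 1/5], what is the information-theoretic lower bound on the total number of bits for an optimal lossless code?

Entropy H = 1.9710 bits/symbol
Minimum bits = H × n = 1.9710 × 4607
= 9080.17 bits


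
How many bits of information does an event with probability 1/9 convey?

Information content I(x) = -log₂(p(x))
I = -log₂(1/9) = -log₂(0.1111)
I = 3.1699 bits


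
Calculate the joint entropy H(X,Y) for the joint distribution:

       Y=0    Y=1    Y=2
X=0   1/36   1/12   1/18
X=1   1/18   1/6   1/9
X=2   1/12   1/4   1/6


H(X,Y) = -Σ p(x,y) log₂ p(x,y)
  p(0,0)=1/36: -0.0278 × log₂(0.0278) = 0.1436
  p(0,1)=1/12: -0.0833 × log₂(0.0833) = 0.2987
  p(0,2)=1/18: -0.0556 × log₂(0.0556) = 0.2317
  p(1,0)=1/18: -0.0556 × log₂(0.0556) = 0.2317
  p(1,1)=1/6: -0.1667 × log₂(0.1667) = 0.4308
  p(1,2)=1/9: -0.1111 × log₂(0.1111) = 0.3522
  p(2,0)=1/12: -0.0833 × log₂(0.0833) = 0.2987
  p(2,1)=1/4: -0.2500 × log₂(0.2500) = 0.5000
  p(2,2)=1/6: -0.1667 × log₂(0.1667) = 0.4308
H(X,Y) = 2.9183 bits


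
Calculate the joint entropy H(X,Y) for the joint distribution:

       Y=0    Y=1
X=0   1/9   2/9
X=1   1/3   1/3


H(X,Y) = -Σ p(x,y) log₂ p(x,y)
  p(0,0)=1/9: -0.1111 × log₂(0.1111) = 0.3522
  p(0,1)=2/9: -0.2222 × log₂(0.2222) = 0.4822
  p(1,0)=1/3: -0.3333 × log₂(0.3333) = 0.5283
  p(1,1)=1/3: -0.3333 × log₂(0.3333) = 0.5283
H(X,Y) = 1.8911 bits


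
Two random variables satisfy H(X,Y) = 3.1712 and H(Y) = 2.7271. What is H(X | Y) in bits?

Chain rule: H(X,Y) = H(X|Y) + H(Y)
H(X|Y) = H(X,Y) - H(Y) = 3.1712 - 2.7271 = 0.4441 bits


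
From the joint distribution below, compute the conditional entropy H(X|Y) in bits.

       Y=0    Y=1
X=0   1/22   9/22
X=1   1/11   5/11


H(X|Y) = Σ_y p(y) H(X|Y=y)
  p(Y=0) = 3/22, H(X|Y=0) = 0.9183
  p(Y=1) = 19/22, H(X|Y=1) = 0.9980
H(X|Y) = 0.1364×0.9183 + 0.8636×0.9980 = 0.9871 bits


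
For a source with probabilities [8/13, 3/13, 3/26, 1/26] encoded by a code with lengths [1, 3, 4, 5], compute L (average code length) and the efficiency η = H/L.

Average length L = Σ p_i × l_i = 1.9615 bits
Entropy H = 1.4595 bits
Efficiency η = H/L × 100% = 74.41%


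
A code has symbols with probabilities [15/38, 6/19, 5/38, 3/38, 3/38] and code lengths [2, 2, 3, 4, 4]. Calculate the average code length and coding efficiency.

Average length L = Σ p_i × l_i = 2.4474 bits
Entropy H = 2.0179 bits
Efficiency η = H/L × 100% = 82.45%


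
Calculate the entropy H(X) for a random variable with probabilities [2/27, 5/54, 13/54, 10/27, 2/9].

H(X) = -Σ p(x) log₂ p(x)
  -2/27 × log₂(2/27) = 0.2781
  -5/54 × log₂(5/54) = 0.3179
  -13/54 × log₂(13/54) = 0.4946
  -10/27 × log₂(10/27) = 0.5307
  -2/9 × log₂(2/9) = 0.4822
H(X) = 2.1035 bits


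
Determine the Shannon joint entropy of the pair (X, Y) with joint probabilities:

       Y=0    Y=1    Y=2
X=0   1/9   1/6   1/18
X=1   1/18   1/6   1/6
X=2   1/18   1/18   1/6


H(X,Y) = -Σ p(x,y) log₂ p(x,y)
  p(0,0)=1/9: -0.1111 × log₂(0.1111) = 0.3522
  p(0,1)=1/6: -0.1667 × log₂(0.1667) = 0.4308
  p(0,2)=1/18: -0.0556 × log₂(0.0556) = 0.2317
  p(1,0)=1/18: -0.0556 × log₂(0.0556) = 0.2317
  p(1,1)=1/6: -0.1667 × log₂(0.1667) = 0.4308
  p(1,2)=1/6: -0.1667 × log₂(0.1667) = 0.4308
  p(2,0)=1/18: -0.0556 × log₂(0.0556) = 0.2317
  p(2,1)=1/18: -0.0556 × log₂(0.0556) = 0.2317
  p(2,2)=1/6: -0.1667 × log₂(0.1667) = 0.4308
H(X,Y) = 3.0022 bits


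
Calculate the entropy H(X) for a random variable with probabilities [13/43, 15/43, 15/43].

H(X) = -Σ p(x) log₂ p(x)
  -13/43 × log₂(13/43) = 0.5218
  -15/43 × log₂(15/43) = 0.5300
  -15/43 × log₂(15/43) = 0.5300
H(X) = 1.5818 bits


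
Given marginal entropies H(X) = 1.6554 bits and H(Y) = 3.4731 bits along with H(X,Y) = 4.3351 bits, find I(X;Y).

I(X;Y) = H(X) + H(Y) - H(X,Y)
I(X;Y) = 1.6554 + 3.4731 - 4.3351 = 0.7934 bits


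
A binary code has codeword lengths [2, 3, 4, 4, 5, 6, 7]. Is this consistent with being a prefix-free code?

Kraft inequality: Σ 2^(-l_i) ≤ 1 for prefix-free code
Calculating: 2^(-2) + 2^(-3) + 2^(-4) + 2^(-4) + 2^(-5) + 2^(-6) + 2^(-7)
= 0.25 + 0.125 + 0.0625 + 0.0625 + 0.03125 + 0.015625 + 0.0078125
= 0.5547
Since 0.5547 ≤ 1, prefix-free code exists


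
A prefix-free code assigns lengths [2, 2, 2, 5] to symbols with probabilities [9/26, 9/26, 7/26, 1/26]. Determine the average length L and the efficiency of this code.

Average length L = Σ p_i × l_i = 2.1154 bits
Entropy H = 1.7500 bits
Efficiency η = H/L × 100% = 82.73%


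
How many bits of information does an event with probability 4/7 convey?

Information content I(x) = -log₂(p(x))
I = -log₂(4/7) = -log₂(0.5714)
I = 0.8074 bits


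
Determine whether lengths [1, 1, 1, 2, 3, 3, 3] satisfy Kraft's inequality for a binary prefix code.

Kraft inequality: Σ 2^(-l_i) ≤ 1 for prefix-free code
Calculating: 2^(-1) + 2^(-1) + 2^(-1) + 2^(-2) + 2^(-3) + 2^(-3) + 2^(-3)
= 0.5 + 0.5 + 0.5 + 0.25 + 0.125 + 0.125 + 0.125
= 2.1250
Since 2.1250 > 1, prefix-free code does not exist


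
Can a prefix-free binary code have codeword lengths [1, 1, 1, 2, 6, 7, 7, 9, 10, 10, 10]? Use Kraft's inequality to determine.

Kraft inequality: Σ 2^(-l_i) ≤ 1 for prefix-free code
Calculating: 2^(-1) + 2^(-1) + 2^(-1) + 2^(-2) + 2^(-6) + 2^(-7) + 2^(-7) + 2^(-9) + 2^(-10) + 2^(-10) + 2^(-10)
= 0.5 + 0.5 + 0.5 + 0.25 + 0.015625 + 0.0078125 + 0.0078125 + 0.001953125 + 0.0009765625 + 0.0009765625 + 0.0009765625
= 1.7861
Since 1.7861 > 1, prefix-free code does not exist


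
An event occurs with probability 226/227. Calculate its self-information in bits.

Information content I(x) = -log₂(p(x))
I = -log₂(226/227) = -log₂(0.9956)
I = 0.0064 bits


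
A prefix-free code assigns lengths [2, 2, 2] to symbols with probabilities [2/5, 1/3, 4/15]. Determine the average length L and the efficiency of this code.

Average length L = Σ p_i × l_i = 2.0000 bits
Entropy H = 1.5656 bits
Efficiency η = H/L × 100% = 78.28%


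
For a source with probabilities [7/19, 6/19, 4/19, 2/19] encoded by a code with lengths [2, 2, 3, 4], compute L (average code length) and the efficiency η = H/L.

Average length L = Σ p_i × l_i = 2.4211 bits
Entropy H = 1.8710 bits
Efficiency η = H/L × 100% = 77.28%


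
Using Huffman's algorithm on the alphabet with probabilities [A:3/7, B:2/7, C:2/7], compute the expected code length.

Huffman tree construction:
Combine smallest probabilities repeatedly
Resulting codes:
  A: 0 (length 1)
  B: 10 (length 2)
  C: 11 (length 2)
Average length = Σ p(s) × length(s) = 1.5714 bits


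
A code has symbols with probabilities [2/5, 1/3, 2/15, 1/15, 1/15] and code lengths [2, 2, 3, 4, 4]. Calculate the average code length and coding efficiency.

Average length L = Σ p_i × l_i = 2.4000 bits
Entropy H = 1.9656 bits
Efficiency η = H/L × 100% = 81.90%


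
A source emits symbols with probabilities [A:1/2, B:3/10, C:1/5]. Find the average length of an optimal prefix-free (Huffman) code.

Huffman tree construction:
Combine smallest probabilities repeatedly
Resulting codes:
  A: 0 (length 1)
  B: 11 (length 2)
  C: 10 (length 2)
Average length = Σ p(s) × length(s) = 1.5000 bits
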